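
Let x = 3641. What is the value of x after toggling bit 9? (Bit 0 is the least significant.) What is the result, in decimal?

3129

x = 0111000111001
bit 9 is currently 1; toggle it via x ^ (1 << 9) = x ^ 512
→ 0110000111001 = 3129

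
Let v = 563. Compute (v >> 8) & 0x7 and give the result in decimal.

2

v = 001000110011
Shift right by 8: 0010
Mask low 3 bits: 010 = 2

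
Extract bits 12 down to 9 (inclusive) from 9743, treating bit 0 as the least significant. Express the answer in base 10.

v = 0010011000001111
Shift right by 9: 0010011
Mask low 4 bits: 0011 = 3

3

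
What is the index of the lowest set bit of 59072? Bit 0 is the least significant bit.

59072 = 1110011011000000
Trailing zeros: 6, so the lowest set bit is bit 6 (value 64).

6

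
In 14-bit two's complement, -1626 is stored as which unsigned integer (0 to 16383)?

14758

1626 in 14 bits: 00011001011010
Invert: 11100110100101
Add 1:  11100110100110 = 14758
(Check: 2^14 - 1626 = 16384 - 1626 = 14758.)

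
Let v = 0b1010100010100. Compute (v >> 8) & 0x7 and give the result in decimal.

5

v = 1010100010100
Shift right by 8: 10101
Mask low 3 bits: 101 = 5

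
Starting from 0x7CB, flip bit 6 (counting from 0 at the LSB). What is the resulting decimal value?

1931

x = 11111001011
bit 6 is currently 1; toggle it via x ^ (1 << 6) = x ^ 64
→ 11110001011 = 1931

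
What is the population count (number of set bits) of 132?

132 = 10000100
Count the 1s: 1 + 1 = 2

2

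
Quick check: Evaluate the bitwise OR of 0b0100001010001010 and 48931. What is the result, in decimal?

65451

a = 0100001010001010
48931 = 1011111100100011
 OR → 1111111110101011 = 65451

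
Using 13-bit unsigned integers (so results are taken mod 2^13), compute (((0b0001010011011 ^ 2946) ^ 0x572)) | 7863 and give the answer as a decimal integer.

0b0001010011011 = 0001010011011
2946 = 0101110000010
→ ^ → 0100100011001 = 2329
0x572 = 0010101110010
→ ^ → 0110001101011 = 3179
7863 = 1111010110111
→ | → 1111011111111 = 7935

7935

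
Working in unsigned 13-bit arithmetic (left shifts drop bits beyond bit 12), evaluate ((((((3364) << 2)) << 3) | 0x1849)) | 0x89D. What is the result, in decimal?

7389

3364 = 0110100100100
→ << 2 (mod 2^13) → 1010010010000 = 5264
→ << 3 (mod 2^13) → 0010010000000 = 1152
0x1849 = 1100001001001
→ | → 1110011001001 = 7369
0x89D = 0100010011101
→ | → 1110011011101 = 7389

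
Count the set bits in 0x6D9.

7

0x6D9 = 11011011001
Count the 1s: 1 + 1 + 1 + 1 + 1 + 1 + 1 = 7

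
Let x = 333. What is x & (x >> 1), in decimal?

4

x = 101001101 = 333
x>>1 = 010100110
AND  = 000000100 = 4
(x & (x >> 1) has a 1 wherever x has two consecutive 1 bits.)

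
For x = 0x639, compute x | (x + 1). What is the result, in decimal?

1595

x = 11000111001 = 1593
x + 1 = 11000111010
OR    = 11000111011 = 1595
(x | (x + 1) sets the lowest cleared bit.)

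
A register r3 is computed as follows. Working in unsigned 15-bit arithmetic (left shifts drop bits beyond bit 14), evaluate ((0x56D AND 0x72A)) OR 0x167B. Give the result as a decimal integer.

0x56D = 000010101101101
0x72A = 000011100101010
→ AND → 000010100101000 = 1320
0x167B = 001011001111011
→ OR → 001011101111011 = 6011

6011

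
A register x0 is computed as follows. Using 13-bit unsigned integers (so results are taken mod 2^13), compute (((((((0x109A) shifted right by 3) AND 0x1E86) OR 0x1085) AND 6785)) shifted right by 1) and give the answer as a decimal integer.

0x109A = 1000010011010
→ shifted right by 3 → 0001000010011 = 531
0x1E86 = 1111010000110
→ AND → 0001000000010 = 514
0x1085 = 1000010000101
→ OR → 1001010000111 = 4743
6785 = 1101010000001
→ AND → 1001010000001 = 4737
→ shifted right by 1 → 0100101000000 = 2368

2368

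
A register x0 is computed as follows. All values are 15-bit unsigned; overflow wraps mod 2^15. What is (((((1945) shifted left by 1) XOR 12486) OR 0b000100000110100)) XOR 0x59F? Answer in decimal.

1945 = 000011110011001
→ shifted left by 1 (mod 2^15) → 000111100110010 = 3890
12486 = 011000011000110
→ XOR → 011111111110100 = 16372
0b000100000110100 = 000100000110100
→ OR → 011111111110100 = 16372
0x59F = 000010110011111
→ XOR → 011101001101011 = 14955

14955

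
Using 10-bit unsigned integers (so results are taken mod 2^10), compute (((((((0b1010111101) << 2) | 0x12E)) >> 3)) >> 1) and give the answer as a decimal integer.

63

0b1010111101 = 1010111101
→ << 2 (mod 2^10) → 1011110100 = 756
0x12E = 0100101110
→ | → 1111111110 = 1022
→ >> 3 → 0001111111 = 127
→ >> 1 → 0000111111 = 63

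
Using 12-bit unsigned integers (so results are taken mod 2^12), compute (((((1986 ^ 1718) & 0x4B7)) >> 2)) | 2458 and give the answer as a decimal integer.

1986 = 011111000010
1718 = 011010110110
→ ^ → 000101110100 = 372
0x4B7 = 010010110111
→ & → 000000110100 = 52
→ >> 2 → 000000001101 = 13
2458 = 100110011010
→ | → 100110011111 = 2463

2463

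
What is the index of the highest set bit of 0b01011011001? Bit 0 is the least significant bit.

0b01011011001 = 1011011001
The topmost 1 is at position 9 (since 2^9 = 512 ≤ 729 < 1024).

9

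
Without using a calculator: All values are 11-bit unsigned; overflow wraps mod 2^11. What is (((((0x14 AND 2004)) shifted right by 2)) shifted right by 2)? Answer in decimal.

1

0x14 = 00000010100
2004 = 11111010100
→ AND → 00000010100 = 20
→ shifted right by 2 → 00000000101 = 5
→ shifted right by 2 → 00000000001 = 1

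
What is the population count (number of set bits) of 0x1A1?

4

0x1A1 = 110100001
Count the 1s: 1 + 1 + 1 + 1 = 4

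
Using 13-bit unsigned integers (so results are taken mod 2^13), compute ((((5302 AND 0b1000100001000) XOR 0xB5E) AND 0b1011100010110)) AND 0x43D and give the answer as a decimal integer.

20

5302 = 1010010110110
0b1000100001000 = 1000100001000
→ AND → 1000000000000 = 4096
0xB5E = 0101101011110
→ XOR → 1101101011110 = 7006
0b1011100010110 = 1011100010110
→ AND → 1001100010110 = 4886
0x43D = 0010000111101
→ AND → 0000000010100 = 20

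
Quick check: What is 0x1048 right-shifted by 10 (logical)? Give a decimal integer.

4

0x1048 = 1000001001000
shift right by 10 → 0000000000100 = 4
(equivalently, floor(4168 / 1024))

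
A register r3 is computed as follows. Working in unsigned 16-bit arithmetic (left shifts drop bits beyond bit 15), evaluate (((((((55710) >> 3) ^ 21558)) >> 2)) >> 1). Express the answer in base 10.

55710 = 1101100110011110
→ >> 3 → 0001101100110011 = 6963
21558 = 0101010000110110
→ ^ → 0100111100000101 = 20229
→ >> 2 → 0001001111000001 = 5057
→ >> 1 → 0000100111100000 = 2528

2528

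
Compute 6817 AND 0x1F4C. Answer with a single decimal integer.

6656

6817 = 1101010100001
0x1F4C = 1111101001100
AND → 1101000000000 = 6656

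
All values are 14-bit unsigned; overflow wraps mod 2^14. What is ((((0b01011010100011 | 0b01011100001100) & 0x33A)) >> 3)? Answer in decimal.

0b01011010100011 = 01011010100011
0b01011100001100 = 01011100001100
→ | → 01011110101111 = 6063
0x33A = 00001100111010
→ & → 00001100101010 = 810
→ >> 3 → 00000001100101 = 101

101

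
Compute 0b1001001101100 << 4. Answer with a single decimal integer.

75456

x = 00001001001101100
shift left by 4 → 10010011011000000 = 75456
(equivalently, 4716 × 2^4 = 4716 × 16)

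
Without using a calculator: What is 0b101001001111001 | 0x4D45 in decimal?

24445

a = 101001001111001
0x4D45 = 100110101000101
 OR → 101111101111101 = 24445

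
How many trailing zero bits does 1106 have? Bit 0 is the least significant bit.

1

1106 = 10001010010
Trailing zeros: 1, so the lowest set bit is bit 1 (value 2).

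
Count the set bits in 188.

5

188 = 10111100
Count the 1s: 1 + 1 + 1 + 1 + 1 = 5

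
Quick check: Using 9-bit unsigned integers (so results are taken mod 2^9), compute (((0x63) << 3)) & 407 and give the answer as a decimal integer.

0x63 = 001100011
→ << 3 (mod 2^9) → 100011000 = 280
407 = 110010111
→ & → 100010000 = 272

272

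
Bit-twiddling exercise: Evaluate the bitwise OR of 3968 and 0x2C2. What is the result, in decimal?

3968 = 111110000000
0x2C2 = 001011000010
 OR → 111111000010 = 4034

4034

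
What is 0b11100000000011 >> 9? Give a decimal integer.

28

x = 11100000000011
shift right by 9 → 00000000011100 = 28
(equivalently, floor(14339 / 512))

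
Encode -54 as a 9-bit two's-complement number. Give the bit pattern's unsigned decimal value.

458

54 in 9 bits: 000110110
Invert: 111001001
Add 1:  111001010 = 458
(Check: 2^9 - 54 = 512 - 54 = 458.)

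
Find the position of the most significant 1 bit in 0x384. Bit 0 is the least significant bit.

9

0x384 = 1110000100
The topmost 1 is at position 9 (since 2^9 = 512 ≤ 900 < 1024).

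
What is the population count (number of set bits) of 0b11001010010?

n = 11001010010
Count the 1s: 1 + 1 + 1 + 1 + 1 = 5

5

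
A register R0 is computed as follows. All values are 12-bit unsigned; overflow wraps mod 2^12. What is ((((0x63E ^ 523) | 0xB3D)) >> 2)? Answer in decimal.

0x63E = 011000111110
523 = 001000001011
→ ^ → 010000110101 = 1077
0xB3D = 101100111101
→ | → 111100111101 = 3901
→ >> 2 → 001111001111 = 975

975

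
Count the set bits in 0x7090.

5

0x7090 = 111000010010000
Count the 1s: 1 + 1 + 1 + 1 + 1 = 5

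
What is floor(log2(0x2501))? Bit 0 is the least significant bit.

13

0x2501 = 10010100000001
The topmost 1 is at position 13 (since 2^13 = 8192 ≤ 9473 < 16384).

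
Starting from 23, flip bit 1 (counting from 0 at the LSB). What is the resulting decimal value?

21

x = 00010111
bit 1 is currently 1; toggle it via x ^ (1 << 1) = x ^ 2
→ 00010101 = 21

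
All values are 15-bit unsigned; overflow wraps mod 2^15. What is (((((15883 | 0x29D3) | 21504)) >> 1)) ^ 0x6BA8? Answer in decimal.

15883 = 011111000001011
0x29D3 = 010100111010011
→ | → 011111111011011 = 16347
21504 = 101010000000000
→ | → 111111111011011 = 32731
→ >> 1 → 011111111101101 = 16365
0x6BA8 = 110101110101000
→ ^ → 101010001000101 = 21573

21573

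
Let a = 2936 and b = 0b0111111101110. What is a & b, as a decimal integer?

2920

2936 = 101101111000
b = 111111101110
AND → 101101101000 = 2920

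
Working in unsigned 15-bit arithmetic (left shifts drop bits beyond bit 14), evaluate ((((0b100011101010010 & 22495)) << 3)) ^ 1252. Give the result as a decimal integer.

15988

0b100011101010010 = 100011101010010
22495 = 101011111011111
→ & → 100011101010010 = 18258
→ << 3 (mod 2^15) → 011101010010000 = 14992
1252 = 000010011100100
→ ^ → 011111001110100 = 15988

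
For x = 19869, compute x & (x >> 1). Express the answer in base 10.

x = 100110110011101 = 19869
x>>1 = 010011011001110
AND  = 000010010001100 = 1164
(x & (x >> 1) has a 1 wherever x has two consecutive 1 bits.)

1164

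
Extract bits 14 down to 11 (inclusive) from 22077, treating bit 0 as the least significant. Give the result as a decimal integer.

10

v = 101011000111101
Shift right by 11: 1010
Mask low 4 bits: 1010 = 10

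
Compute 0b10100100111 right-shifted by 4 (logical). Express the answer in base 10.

x = 10100100111
shift right by 4 → 00001010010 = 82
(equivalently, floor(1319 / 16))

82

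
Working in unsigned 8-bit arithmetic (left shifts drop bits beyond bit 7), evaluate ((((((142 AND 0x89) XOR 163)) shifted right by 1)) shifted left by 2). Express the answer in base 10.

84

142 = 10001110
0x89 = 10001001
→ AND → 10001000 = 136
163 = 10100011
→ XOR → 00101011 = 43
→ shifted right by 1 → 00010101 = 21
→ shifted left by 2 (mod 2^8) → 01010100 = 84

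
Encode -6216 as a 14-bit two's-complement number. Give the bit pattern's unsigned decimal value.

10168

6216 in 14 bits: 01100001001000
Invert: 10011110110111
Add 1:  10011110111000 = 10168
(Check: 2^14 - 6216 = 16384 - 6216 = 10168.)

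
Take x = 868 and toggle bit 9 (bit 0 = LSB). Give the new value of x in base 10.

356

x = 01101100100
bit 9 is currently 1; toggle it via x ^ (1 << 9) = x ^ 512
→ 00101100100 = 356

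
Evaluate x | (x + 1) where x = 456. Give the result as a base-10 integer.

457

x = 111001000 = 456
x + 1 = 111001001
OR    = 111001001 = 457
(x | (x + 1) sets the lowest cleared bit.)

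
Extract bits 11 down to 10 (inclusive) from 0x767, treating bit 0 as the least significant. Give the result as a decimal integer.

v = 0011101100111
Shift right by 10: 001
Mask low 2 bits: 01 = 1

1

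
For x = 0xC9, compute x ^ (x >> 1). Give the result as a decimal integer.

x = 11001001 = 201
x>>1 = 01100100
XOR  = 10101101 = 173
(x ^ (x >> 1) gives the standard binary-reflected Gray code of x.)

173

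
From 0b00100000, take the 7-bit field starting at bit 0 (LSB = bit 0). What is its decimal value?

32

v = 00100000
Shift right by 0: 00100000
Mask low 7 bits: 0100000 = 32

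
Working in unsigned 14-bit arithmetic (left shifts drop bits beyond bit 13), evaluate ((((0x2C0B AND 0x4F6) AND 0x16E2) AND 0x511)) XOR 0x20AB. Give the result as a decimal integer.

0x2C0B = 10110000001011
0x4F6 = 00010011110110
→ AND → 00010000000010 = 1026
0x16E2 = 01011011100010
→ AND → 00010000000010 = 1026
0x511 = 00010100010001
→ AND → 00010000000000 = 1024
0x20AB = 10000010101011
→ XOR → 10010010101011 = 9387

9387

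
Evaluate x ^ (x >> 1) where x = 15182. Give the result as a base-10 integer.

9961

x = 11101101001110 = 15182
x>>1 = 01110110100111
XOR  = 10011011101001 = 9961
(x ^ (x >> 1) gives the standard binary-reflected Gray code of x.)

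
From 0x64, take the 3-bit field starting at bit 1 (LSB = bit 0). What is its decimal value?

2

v = 01100100
Shift right by 1: 0110010
Mask low 3 bits: 010 = 2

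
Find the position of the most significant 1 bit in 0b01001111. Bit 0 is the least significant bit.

6

0b01001111 = 1001111
The topmost 1 is at position 6 (since 2^6 = 64 ≤ 79 < 128).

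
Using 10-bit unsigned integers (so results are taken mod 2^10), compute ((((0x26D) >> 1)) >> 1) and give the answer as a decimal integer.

155

0x26D = 1001101101
→ >> 1 → 0100110110 = 310
→ >> 1 → 0010011011 = 155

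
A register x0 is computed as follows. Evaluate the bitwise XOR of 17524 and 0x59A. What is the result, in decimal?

17524 = 100010001110100
0x59A = 000010110011010
XOR → 100000111101110 = 16878

16878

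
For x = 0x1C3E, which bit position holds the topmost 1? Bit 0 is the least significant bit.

0x1C3E = 1110000111110
The topmost 1 is at position 12 (since 2^12 = 4096 ≤ 7230 < 8192).

12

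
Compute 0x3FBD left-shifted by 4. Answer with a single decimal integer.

261072

0x3FBD = 000011111110111101
shift left by 4 → 111111101111010000 = 261072
(equivalently, 16317 × 2^4 = 16317 × 16)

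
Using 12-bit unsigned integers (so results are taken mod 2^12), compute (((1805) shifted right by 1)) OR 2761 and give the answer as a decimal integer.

1805 = 011100001101
→ shifted right by 1 → 001110000110 = 902
2761 = 101011001001
→ OR → 101111001111 = 3023

3023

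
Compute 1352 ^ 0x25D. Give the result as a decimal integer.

1813

1352 = 10101001000
0x25D = 01001011101
XOR → 11100010101 = 1813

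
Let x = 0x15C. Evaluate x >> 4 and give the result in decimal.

21

0x15C = 101011100
shift right by 4 → 000010101 = 21
(equivalently, floor(348 / 16))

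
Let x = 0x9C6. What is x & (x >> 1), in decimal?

x = 100111000110 = 2502
x>>1 = 010011100011
AND  = 000011000010 = 194
(x & (x >> 1) has a 1 wherever x has two consecutive 1 bits.)

194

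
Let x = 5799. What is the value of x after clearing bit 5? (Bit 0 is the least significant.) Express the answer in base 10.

x = 01011010100111
bit 5 is currently 1; clear it via x & ~(1 << 5) = x & ~32
→ 01011010000111 = 5767

5767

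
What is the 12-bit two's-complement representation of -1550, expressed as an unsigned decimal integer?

1550 in 12 bits: 011000001110
Invert: 100111110001
Add 1:  100111110010 = 2546
(Check: 2^12 - 1550 = 4096 - 1550 = 2546.)

2546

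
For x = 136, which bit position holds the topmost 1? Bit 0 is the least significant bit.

7

136 = 10001000
The topmost 1 is at position 7 (since 2^7 = 128 ≤ 136 < 256).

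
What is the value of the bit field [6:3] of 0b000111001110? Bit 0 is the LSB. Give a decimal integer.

v = 000111001110
Shift right by 3: 000111001
Mask low 4 bits: 1001 = 9

9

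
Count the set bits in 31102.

11

31102 = 111100101111110
Count the 1s: 1 + 1 + 1 + 1 + 1 + 1 + 1 + 1 + 1 + 1 + 1 = 11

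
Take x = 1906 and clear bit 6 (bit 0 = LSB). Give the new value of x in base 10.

1842

x = 11101110010
bit 6 is currently 1; clear it via x & ~(1 << 6) = x & ~64
→ 11100110010 = 1842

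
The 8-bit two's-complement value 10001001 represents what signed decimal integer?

pattern = 10001001 (MSB is 1 ⇒ negative)
Invert: 01110110, add 1 → 01110111 = 119, so the value is -119.
(Equivalently: 137 - 2^8 = 137 - 256 = -119.)

-119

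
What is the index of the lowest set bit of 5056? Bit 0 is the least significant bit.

5056 = 1001111000000
Trailing zeros: 6, so the lowest set bit is bit 6 (value 64).

6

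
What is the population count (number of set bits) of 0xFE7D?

13

0xFE7D = 1111111001111101
Count the 1s: 1 + 1 + 1 + 1 + 1 + 1 + 1 + 1 + 1 + 1 + 1 + 1 + 1 = 13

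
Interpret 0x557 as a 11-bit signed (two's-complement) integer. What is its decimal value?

-681

pattern = 10101010111 (MSB is 1 ⇒ negative)
Invert: 01010101000, add 1 → 01010101001 = 681, so the value is -681.
(Equivalently: 1367 - 2^11 = 1367 - 2048 = -681.)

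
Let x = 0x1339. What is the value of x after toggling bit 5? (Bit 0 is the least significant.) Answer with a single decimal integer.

4889

x = 001001100111001
bit 5 is currently 1; toggle it via x ^ (1 << 5) = x ^ 32
→ 001001100011001 = 4889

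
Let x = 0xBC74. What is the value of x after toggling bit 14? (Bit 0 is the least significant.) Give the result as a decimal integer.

64628

x = 1011110001110100
bit 14 is currently 0; toggle it via x ^ (1 << 14) = x ^ 16384
→ 1111110001110100 = 64628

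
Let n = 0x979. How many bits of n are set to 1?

7

0x979 = 100101111001
Count the 1s: 1 + 1 + 1 + 1 + 1 + 1 + 1 = 7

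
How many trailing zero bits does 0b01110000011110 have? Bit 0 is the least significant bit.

0b01110000011110 = 1110000011110
Trailing zeros: 1, so the lowest set bit is bit 1 (value 2).

1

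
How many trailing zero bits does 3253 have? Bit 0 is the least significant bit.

3253 = 110010110101
Trailing zeros: 0, so the lowest set bit is bit 0 (value 1).

0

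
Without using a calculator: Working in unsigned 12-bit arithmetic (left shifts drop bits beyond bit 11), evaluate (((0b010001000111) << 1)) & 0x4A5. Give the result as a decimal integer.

132

0b010001000111 = 010001000111
→ << 1 (mod 2^12) → 100010001110 = 2190
0x4A5 = 010010100101
→ & → 000010000100 = 132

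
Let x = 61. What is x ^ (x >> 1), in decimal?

x = 111101 = 61
x>>1 = 011110
XOR  = 100011 = 35
(x ^ (x >> 1) gives the standard binary-reflected Gray code of x.)

35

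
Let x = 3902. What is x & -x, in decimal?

x = 111100111110 = 3902
-x (two's complement) = …000011000010
AND   = 000000000010 = 2
(x & -x isolates the lowest set bit of x.)

2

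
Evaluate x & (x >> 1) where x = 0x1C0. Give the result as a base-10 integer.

x = 111000000 = 448
x>>1 = 011100000
AND  = 011000000 = 192
(x & (x >> 1) has a 1 wherever x has two consecutive 1 bits.)

192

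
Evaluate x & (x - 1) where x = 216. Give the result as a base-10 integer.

208

x = 11011000 = 216
x - 1 = 11010111
AND   = 11010000 = 208
(x & (x - 1) clears the lowest set bit of x.)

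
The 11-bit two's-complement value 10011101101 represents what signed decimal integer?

-787

pattern = 10011101101 (MSB is 1 ⇒ negative)
Invert: 01100010010, add 1 → 01100010011 = 787, so the value is -787.
(Equivalently: 1261 - 2^11 = 1261 - 2048 = -787.)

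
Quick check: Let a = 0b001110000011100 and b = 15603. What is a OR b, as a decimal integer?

a = 01110000011100
15603 = 11110011110011
 OR → 11110011111111 = 15615

15615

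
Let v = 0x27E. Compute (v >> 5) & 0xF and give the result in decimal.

v = 001001111110
Shift right by 5: 0010011
Mask low 4 bits: 0011 = 3

3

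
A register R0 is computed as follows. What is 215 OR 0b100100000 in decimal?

215 = 011010111
b = 100100000
 OR → 111110111 = 503

503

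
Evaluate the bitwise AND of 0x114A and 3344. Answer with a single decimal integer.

256

0x114A = 1000101001010
3344 = 0110100010000
AND → 0000100000000 = 256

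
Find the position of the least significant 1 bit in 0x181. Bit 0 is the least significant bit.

0x181 = 110000001
Trailing zeros: 0, so the lowest set bit is bit 0 (value 1).

0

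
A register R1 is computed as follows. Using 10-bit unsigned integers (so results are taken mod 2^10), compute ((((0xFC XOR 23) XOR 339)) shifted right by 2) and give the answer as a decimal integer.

0xFC = 0011111100
23 = 0000010111
→ XOR → 0011101011 = 235
339 = 0101010011
→ XOR → 0110111000 = 440
→ shifted right by 2 → 0001101110 = 110

110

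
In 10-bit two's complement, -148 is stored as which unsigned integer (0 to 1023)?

876

148 in 10 bits: 0010010100
Invert: 1101101011
Add 1:  1101101100 = 876
(Check: 2^10 - 148 = 1024 - 148 = 876.)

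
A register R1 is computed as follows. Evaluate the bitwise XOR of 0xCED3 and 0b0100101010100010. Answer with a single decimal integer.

33905

0xCED3 = 1100111011010011
b = 0100101010100010
XOR → 1000010001110001 = 33905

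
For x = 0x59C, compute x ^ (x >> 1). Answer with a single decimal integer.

1874

x = 10110011100 = 1436
x>>1 = 01011001110
XOR  = 11101010010 = 1874
(x ^ (x >> 1) gives the standard binary-reflected Gray code of x.)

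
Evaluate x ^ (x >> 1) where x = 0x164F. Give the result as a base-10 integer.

x = 1011001001111 = 5711
x>>1 = 0101100100111
XOR  = 1110101101000 = 7528
(x ^ (x >> 1) gives the standard binary-reflected Gray code of x.)

7528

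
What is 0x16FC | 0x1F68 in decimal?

8188

0x16FC = 1011011111100
0x1F68 = 1111101101000
 OR → 1111111111100 = 8188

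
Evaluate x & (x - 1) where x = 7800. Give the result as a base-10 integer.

7792

x = 1111001111000 = 7800
x - 1 = 1111001110111
AND   = 1111001110000 = 7792
(x & (x - 1) clears the lowest set bit of x.)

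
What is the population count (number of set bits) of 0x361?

0x361 = 1101100001
Count the 1s: 1 + 1 + 1 + 1 + 1 = 5

5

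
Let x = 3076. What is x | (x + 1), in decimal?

x = 110000000100 = 3076
x + 1 = 110000000101
OR    = 110000000101 = 3077
(x | (x + 1) sets the lowest cleared bit.)

3077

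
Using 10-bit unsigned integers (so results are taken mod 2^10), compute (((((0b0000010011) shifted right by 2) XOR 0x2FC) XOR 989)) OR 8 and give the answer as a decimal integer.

0b0000010011 = 0000010011
→ shifted right by 2 → 0000000100 = 4
0x2FC = 1011111100
→ XOR → 1011111000 = 760
989 = 1111011101
→ XOR → 0100100101 = 293
8 = 0000001000
→ OR → 0100101101 = 301

301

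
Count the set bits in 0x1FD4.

9

0x1FD4 = 1111111010100
Count the 1s: 1 + 1 + 1 + 1 + 1 + 1 + 1 + 1 + 1 = 9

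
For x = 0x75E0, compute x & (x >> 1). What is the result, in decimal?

12512

x = 111010111100000 = 30176
x>>1 = 011101011110000
AND  = 011000011100000 = 12512
(x & (x >> 1) has a 1 wherever x has two consecutive 1 bits.)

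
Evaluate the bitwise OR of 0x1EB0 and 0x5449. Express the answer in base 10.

24313

0x1EB0 = 001111010110000
0x5449 = 101010001001001
 OR → 101111011111001 = 24313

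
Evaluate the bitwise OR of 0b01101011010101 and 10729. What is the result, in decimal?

a = 01101011010101
10729 = 10100111101001
 OR → 11101111111101 = 15357

15357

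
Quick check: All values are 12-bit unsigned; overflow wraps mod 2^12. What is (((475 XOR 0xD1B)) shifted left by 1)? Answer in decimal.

2432

475 = 000111011011
0xD1B = 110100011011
→ XOR → 110011000000 = 3264
→ shifted left by 1 (mod 2^12) → 100110000000 = 2432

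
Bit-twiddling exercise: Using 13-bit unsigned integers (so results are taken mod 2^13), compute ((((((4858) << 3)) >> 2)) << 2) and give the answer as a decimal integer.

6096

4858 = 1001011111010
→ << 3 (mod 2^13) → 1011111010000 = 6096
→ >> 2 → 0010111110100 = 1524
→ << 2 (mod 2^13) → 1011111010000 = 6096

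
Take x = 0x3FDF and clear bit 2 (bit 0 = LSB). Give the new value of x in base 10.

16347

x = 11111111011111
bit 2 is currently 1; clear it via x & ~(1 << 2) = x & ~4
→ 11111111011011 = 16347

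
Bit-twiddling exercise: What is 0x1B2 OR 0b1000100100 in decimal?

950

0x1B2 = 0110110010
b = 1000100100
 OR → 1110110110 = 950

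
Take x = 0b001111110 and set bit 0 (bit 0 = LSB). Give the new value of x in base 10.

127

x = 001111110
bit 0 is currently 0; set it via x | (1 << 0) = x | 1
→ 001111111 = 127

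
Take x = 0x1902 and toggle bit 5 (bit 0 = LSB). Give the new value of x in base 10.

6434

x = 1100100000010
bit 5 is currently 0; toggle it via x ^ (1 << 5) = x ^ 32
→ 1100100100010 = 6434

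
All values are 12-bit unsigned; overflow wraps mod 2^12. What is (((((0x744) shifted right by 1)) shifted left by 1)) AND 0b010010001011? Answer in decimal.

0x744 = 011101000100
→ shifted right by 1 → 001110100010 = 930
→ shifted left by 1 (mod 2^12) → 011101000100 = 1860
0b010010001011 = 010010001011
→ AND → 010000000000 = 1024

1024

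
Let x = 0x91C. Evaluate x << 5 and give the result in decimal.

0x91C = 00000100100011100
shift left by 5 → 10010001110000000 = 74624
(equivalently, 2332 × 2^5 = 2332 × 32)

74624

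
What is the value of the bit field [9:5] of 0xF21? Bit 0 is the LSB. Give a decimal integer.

v = 0111100100001
Shift right by 5: 01111001
Mask low 5 bits: 11001 = 25

25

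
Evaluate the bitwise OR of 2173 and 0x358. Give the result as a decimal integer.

2941

2173 = 100001111101
0x358 = 001101011000
 OR → 101101111101 = 2941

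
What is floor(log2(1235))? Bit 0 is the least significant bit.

1235 = 10011010011
The topmost 1 is at position 10 (since 2^10 = 1024 ≤ 1235 < 2048).

10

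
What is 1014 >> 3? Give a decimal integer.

126

1014 = 1111110110
shift right by 3 → 0001111110 = 126
(equivalently, floor(1014 / 8))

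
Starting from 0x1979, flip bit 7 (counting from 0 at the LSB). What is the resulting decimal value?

x = 1100101111001
bit 7 is currently 0; toggle it via x ^ (1 << 7) = x ^ 128
→ 1100111111001 = 6649

6649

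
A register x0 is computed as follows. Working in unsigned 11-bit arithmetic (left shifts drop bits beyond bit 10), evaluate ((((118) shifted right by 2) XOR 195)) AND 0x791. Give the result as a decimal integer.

144

118 = 00001110110
→ shifted right by 2 → 00000011101 = 29
195 = 00011000011
→ XOR → 00011011110 = 222
0x791 = 11110010001
→ AND → 00010010000 = 144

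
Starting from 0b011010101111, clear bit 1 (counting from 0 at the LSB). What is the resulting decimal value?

1709

x = 011010101111
bit 1 is currently 1; clear it via x & ~(1 << 1) = x & ~2
→ 011010101101 = 1709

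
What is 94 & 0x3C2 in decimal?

66

94 = 0001011110
0x3C2 = 1111000010
AND → 0001000010 = 66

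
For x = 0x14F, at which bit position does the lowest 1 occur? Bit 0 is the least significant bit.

0x14F = 101001111
Trailing zeros: 0, so the lowest set bit is bit 0 (value 1).

0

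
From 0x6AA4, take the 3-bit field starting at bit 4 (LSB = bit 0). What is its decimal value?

v = 110101010100100
Shift right by 4: 11010101010
Mask low 3 bits: 010 = 2

2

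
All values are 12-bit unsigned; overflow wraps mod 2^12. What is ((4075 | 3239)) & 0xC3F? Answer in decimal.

3119

4075 = 111111101011
3239 = 110010100111
→ | → 111111101111 = 4079
0xC3F = 110000111111
→ & → 110000101111 = 3119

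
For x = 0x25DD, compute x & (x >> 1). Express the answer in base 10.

204

x = 10010111011101 = 9693
x>>1 = 01001011101110
AND  = 00000011001100 = 204
(x & (x >> 1) has a 1 wherever x has two consecutive 1 bits.)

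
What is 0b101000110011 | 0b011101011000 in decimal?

a = 101000110011
b = 011101011000
 OR → 111101111011 = 3963

3963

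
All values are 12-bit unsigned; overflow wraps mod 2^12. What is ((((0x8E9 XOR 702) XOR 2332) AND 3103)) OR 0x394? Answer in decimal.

0x8E9 = 100011101001
702 = 001010111110
→ XOR → 101001010111 = 2647
2332 = 100100011100
→ XOR → 001101001011 = 843
3103 = 110000011111
→ AND → 000000001011 = 11
0x394 = 001110010100
→ OR → 001110011111 = 927

927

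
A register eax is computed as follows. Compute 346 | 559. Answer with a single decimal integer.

895

346 = 0101011010
559 = 1000101111
 OR → 1101111111 = 895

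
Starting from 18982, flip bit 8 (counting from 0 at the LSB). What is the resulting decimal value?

x = 100101000100110
bit 8 is currently 0; toggle it via x ^ (1 << 8) = x ^ 256
→ 100101100100110 = 19238

19238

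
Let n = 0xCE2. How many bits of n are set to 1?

6

0xCE2 = 110011100010
Count the 1s: 1 + 1 + 1 + 1 + 1 + 1 = 6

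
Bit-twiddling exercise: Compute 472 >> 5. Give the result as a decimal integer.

14

472 = 111011000
shift right by 5 → 000001110 = 14
(equivalently, floor(472 / 32))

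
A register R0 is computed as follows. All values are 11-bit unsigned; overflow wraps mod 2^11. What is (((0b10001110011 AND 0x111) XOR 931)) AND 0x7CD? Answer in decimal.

896

0b10001110011 = 10001110011
0x111 = 00100010001
→ AND → 00000010001 = 17
931 = 01110100011
→ XOR → 01110110010 = 946
0x7CD = 11111001101
→ AND → 01110000000 = 896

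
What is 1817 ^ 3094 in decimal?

1817 = 011100011001
3094 = 110000010110
XOR → 101100001111 = 2831

2831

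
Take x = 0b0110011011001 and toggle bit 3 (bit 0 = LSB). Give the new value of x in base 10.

3281

x = 0110011011001
bit 3 is currently 1; toggle it via x ^ (1 << 3) = x ^ 8
→ 0110011010001 = 3281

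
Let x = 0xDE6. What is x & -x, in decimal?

x = 110111100110 = 3558
-x (two's complement) = …001000011010
AND   = 000000000010 = 2
(x & -x isolates the lowest set bit of x.)

2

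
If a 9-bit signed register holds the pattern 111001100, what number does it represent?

-52

pattern = 111001100 (MSB is 1 ⇒ negative)
Invert: 000110011, add 1 → 000110100 = 52, so the value is -52.
(Equivalently: 460 - 2^9 = 460 - 512 = -52.)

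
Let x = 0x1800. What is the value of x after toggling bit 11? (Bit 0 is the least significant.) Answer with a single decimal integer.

x = 1100000000000
bit 11 is currently 1; toggle it via x ^ (1 << 11) = x ^ 2048
→ 1000000000000 = 4096

4096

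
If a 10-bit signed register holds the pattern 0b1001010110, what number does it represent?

-426

pattern = 1001010110 (MSB is 1 ⇒ negative)
Invert: 0110101001, add 1 → 0110101010 = 426, so the value is -426.
(Equivalently: 598 - 2^10 = 598 - 1024 = -426.)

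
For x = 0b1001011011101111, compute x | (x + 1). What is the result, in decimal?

38655

x = 1001011011101111 = 38639
x + 1 = 1001011011110000
OR    = 1001011011111111 = 38655
(x | (x + 1) sets the lowest cleared bit.)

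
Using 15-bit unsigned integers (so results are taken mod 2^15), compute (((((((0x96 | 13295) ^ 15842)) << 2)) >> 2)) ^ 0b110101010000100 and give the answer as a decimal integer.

25753

0x96 = 000000010010110
13295 = 011001111101111
→ | → 011001111111111 = 13311
15842 = 011110111100010
→ ^ → 000111000011101 = 3613
→ << 2 (mod 2^15) → 011100001110100 = 14452
→ >> 2 → 000111000011101 = 3613
0b110101010000100 = 110101010000100
→ ^ → 110010010011001 = 25753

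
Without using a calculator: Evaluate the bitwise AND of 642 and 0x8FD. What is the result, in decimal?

642 = 001010000010
0x8FD = 100011111101
AND → 000010000000 = 128

128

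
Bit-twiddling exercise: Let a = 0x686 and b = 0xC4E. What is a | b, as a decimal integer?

3790

0x686 = 011010000110
0xC4E = 110001001110
 OR → 111011001110 = 3790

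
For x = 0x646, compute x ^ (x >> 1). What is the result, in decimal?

x = 11001000110 = 1606
x>>1 = 01100100011
XOR  = 10101100101 = 1381
(x ^ (x >> 1) gives the standard binary-reflected Gray code of x.)

1381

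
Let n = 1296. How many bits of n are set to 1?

1296 = 10100010000
Count the 1s: 1 + 1 + 1 = 3

3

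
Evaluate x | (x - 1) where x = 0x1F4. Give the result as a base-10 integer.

x = 111110100 = 500
x - 1 = 111110011
OR    = 111110111 = 503
(x | (x - 1) sets all bits below the lowest set bit.)

503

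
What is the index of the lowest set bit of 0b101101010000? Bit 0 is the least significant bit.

4

0b101101010000 = 101101010000
Trailing zeros: 4, so the lowest set bit is bit 4 (value 16).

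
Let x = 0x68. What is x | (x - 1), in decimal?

x = 1101000 = 104
x - 1 = 1100111
OR    = 1101111 = 111
(x | (x - 1) sets all bits below the lowest set bit.)

111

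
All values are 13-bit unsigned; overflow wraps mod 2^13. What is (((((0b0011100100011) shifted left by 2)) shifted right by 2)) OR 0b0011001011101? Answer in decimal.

0b0011100100011 = 0011100100011
→ shifted left by 2 (mod 2^13) → 1110010001100 = 7308
→ shifted right by 2 → 0011100100011 = 1827
0b0011001011101 = 0011001011101
→ OR → 0011101111111 = 1919

1919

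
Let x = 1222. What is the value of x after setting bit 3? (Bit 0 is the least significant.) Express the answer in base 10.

1230

x = 10011000110
bit 3 is currently 0; set it via x | (1 << 3) = x | 8
→ 10011001110 = 1230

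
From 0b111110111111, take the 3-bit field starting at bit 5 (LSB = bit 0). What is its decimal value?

5

v = 111110111111
Shift right by 5: 1111101
Mask low 3 bits: 101 = 5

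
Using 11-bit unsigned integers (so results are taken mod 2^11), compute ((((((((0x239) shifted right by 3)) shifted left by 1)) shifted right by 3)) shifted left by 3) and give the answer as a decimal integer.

0x239 = 01000111001
→ shifted right by 3 → 00001000111 = 71
→ shifted left by 1 (mod 2^11) → 00010001110 = 142
→ shifted right by 3 → 00000010001 = 17
→ shifted left by 3 (mod 2^11) → 00010001000 = 136

136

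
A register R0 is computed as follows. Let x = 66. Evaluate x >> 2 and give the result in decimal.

16

66 = 1000010
shift right by 2 → 0010000 = 16
(equivalently, floor(66 / 4))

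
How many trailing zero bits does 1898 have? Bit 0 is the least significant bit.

1898 = 11101101010
Trailing zeros: 1, so the lowest set bit is bit 1 (value 2).

1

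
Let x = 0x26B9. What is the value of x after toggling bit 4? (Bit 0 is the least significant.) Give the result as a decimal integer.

x = 10011010111001
bit 4 is currently 1; toggle it via x ^ (1 << 4) = x ^ 16
→ 10011010101001 = 9897

9897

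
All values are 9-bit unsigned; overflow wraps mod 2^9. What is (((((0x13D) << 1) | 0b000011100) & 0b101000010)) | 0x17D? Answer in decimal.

383

0x13D = 100111101
→ << 1 (mod 2^9) → 001111010 = 122
0b000011100 = 000011100
→ | → 001111110 = 126
0b101000010 = 101000010
→ & → 001000010 = 66
0x17D = 101111101
→ | → 101111111 = 383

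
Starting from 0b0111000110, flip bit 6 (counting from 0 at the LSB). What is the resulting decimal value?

x = 0111000110
bit 6 is currently 1; toggle it via x ^ (1 << 6) = x ^ 64
→ 0110000110 = 390

390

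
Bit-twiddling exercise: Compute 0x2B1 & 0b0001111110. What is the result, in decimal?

0x2B1 = 1010110001
b = 0001111110
AND → 0000110000 = 48

48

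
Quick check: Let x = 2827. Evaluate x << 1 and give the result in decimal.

2827 = 0101100001011
shift left by 1 → 1011000010110 = 5654
(equivalently, 2827 × 2^1 = 2827 × 2)

5654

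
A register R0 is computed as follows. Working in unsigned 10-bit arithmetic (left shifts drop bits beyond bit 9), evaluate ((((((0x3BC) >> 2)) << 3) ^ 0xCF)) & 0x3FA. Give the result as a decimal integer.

0x3BC = 1110111100
→ >> 2 → 0011101111 = 239
→ << 3 (mod 2^10) → 1101111000 = 888
0xCF = 0011001111
→ ^ → 1110110111 = 951
0x3FA = 1111111010
→ & → 1110110010 = 946

946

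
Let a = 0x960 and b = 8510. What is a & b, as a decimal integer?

0x960 = 00100101100000
8510 = 10000100111110
AND → 00000100100000 = 288

288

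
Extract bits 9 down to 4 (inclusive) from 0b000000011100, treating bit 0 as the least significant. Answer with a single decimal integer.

1

v = 000000011100
Shift right by 4: 00000001
Mask low 6 bits: 000001 = 1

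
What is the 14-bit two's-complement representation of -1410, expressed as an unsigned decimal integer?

1410 in 14 bits: 00010110000010
Invert: 11101001111101
Add 1:  11101001111110 = 14974
(Check: 2^14 - 1410 = 16384 - 1410 = 14974.)

14974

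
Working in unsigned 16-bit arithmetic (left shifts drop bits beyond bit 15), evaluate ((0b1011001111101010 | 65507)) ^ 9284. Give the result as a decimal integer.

56239

0b1011001111101010 = 1011001111101010
65507 = 1111111111100011
→ | → 1111111111101011 = 65515
9284 = 0010010001000100
→ ^ → 1101101110101111 = 56239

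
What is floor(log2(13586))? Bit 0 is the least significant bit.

13586 = 11010100010010
The topmost 1 is at position 13 (since 2^13 = 8192 ≤ 13586 < 16384).

13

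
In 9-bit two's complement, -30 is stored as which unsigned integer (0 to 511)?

482

30 in 9 bits: 000011110
Invert: 111100001
Add 1:  111100010 = 482
(Check: 2^9 - 30 = 512 - 30 = 482.)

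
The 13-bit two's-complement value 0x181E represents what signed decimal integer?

-2018

pattern = 1100000011110 (MSB is 1 ⇒ negative)
Invert: 0011111100001, add 1 → 0011111100010 = 2018, so the value is -2018.
(Equivalently: 6174 - 2^13 = 6174 - 8192 = -2018.)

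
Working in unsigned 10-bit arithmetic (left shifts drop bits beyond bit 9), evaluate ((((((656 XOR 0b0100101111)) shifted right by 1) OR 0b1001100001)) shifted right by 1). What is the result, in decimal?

511

656 = 1010010000
0b0100101111 = 0100101111
→ XOR → 1110111111 = 959
→ shifted right by 1 → 0111011111 = 479
0b1001100001 = 1001100001
→ OR → 1111111111 = 1023
→ shifted right by 1 → 0111111111 = 511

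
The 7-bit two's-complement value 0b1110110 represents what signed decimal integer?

pattern = 1110110 (MSB is 1 ⇒ negative)
Invert: 0001001, add 1 → 0001010 = 10, so the value is -10.
(Equivalently: 118 - 2^7 = 118 - 128 = -10.)

-10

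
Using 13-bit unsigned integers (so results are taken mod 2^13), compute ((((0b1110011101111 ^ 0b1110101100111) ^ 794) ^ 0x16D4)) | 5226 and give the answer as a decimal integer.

5230

0b1110011101111 = 1110011101111
0b1110101100111 = 1110101100111
→ ^ → 0000110001000 = 392
794 = 0001100011010
→ ^ → 0001010010010 = 658
0x16D4 = 1011011010100
→ ^ → 1010001000110 = 5190
5226 = 1010001101010
→ | → 1010001101110 = 5230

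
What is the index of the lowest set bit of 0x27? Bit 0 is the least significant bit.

0

0x27 = 100111
Trailing zeros: 0, so the lowest set bit is bit 0 (value 1).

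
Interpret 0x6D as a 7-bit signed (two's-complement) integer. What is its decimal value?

-19

pattern = 1101101 (MSB is 1 ⇒ negative)
Invert: 0010010, add 1 → 0010011 = 19, so the value is -19.
(Equivalently: 109 - 2^7 = 109 - 128 = -19.)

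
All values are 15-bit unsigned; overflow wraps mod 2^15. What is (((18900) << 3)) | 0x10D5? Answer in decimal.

24309

18900 = 100100111010100
→ << 3 (mod 2^15) → 100111010100000 = 20128
0x10D5 = 001000011010101
→ | → 101111011110101 = 24309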